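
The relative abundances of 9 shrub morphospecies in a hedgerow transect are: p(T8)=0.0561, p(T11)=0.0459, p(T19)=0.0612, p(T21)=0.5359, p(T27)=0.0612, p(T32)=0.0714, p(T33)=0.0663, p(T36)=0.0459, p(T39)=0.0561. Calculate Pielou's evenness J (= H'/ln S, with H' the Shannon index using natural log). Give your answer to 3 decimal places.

H' = −Σ pᵢ ln pᵢ = −((-0.16160) + (-0.14143) + (-0.17097) + (-0.33430) + (-0.17097) + (-0.18846) + (-0.17991) + (-0.14143) + (-0.16160)) = 1.65067 (working shown to 5 dp, full precision carried).
With S = 9 species, ln S = 2.19722, so J = 1.65067/2.19722 = 0.75125, i.e. 0.751 to 3 decimal places.

0.751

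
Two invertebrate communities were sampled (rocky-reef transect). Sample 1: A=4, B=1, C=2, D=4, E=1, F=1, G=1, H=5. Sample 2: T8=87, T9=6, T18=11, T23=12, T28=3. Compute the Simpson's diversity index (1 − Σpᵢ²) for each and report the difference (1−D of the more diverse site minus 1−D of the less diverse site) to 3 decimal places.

Sample 1: N=19, proportions 0.21053, 0.05263, 0.10526, 0.21053, 0.05263, 0.05263, 0.05263, 0.26316, giving 1−D = 0.81994 (working shown to 5 dp, full precision carried).
Sample 2: N=119, proportions 0.73109, 0.05042, 0.09244, 0.10084, 0.02521, giving 1−D = 0.44361.
Difference = |0.81994 − 0.44361| = 0.37633, i.e. 0.376 to 3 decimal places.

0.376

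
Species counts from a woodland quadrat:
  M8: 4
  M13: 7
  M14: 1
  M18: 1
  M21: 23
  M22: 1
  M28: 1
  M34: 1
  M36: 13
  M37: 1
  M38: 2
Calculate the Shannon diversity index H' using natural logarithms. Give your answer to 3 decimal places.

Total N = 4+7+1+1+23+1+1+1+13+1+2 = 55, so the proportions are 0.07273, 0.12727, 0.01818, 0.01818, 0.41818, 0.01818, 0.01818, 0.01818, 0.23636, 0.01818, 0.03636 (working shown to 5 dp, full precision carried).
Each pᵢ ln pᵢ term: 0.07273×(-2.62104)=-0.19062, 0.12727×(-2.06142)=-0.26236, 0.01818×(-4.00733)=-0.07286, 0.01818×(-4.00733)=-0.07286, 0.41818×(-0.87184)=-0.36459, 0.01818×(-4.00733)=-0.07286, 0.01818×(-4.00733)=-0.07286, 0.01818×(-4.00733)=-0.07286, 0.23636×(-1.44238)=-0.34093, 0.01818×(-4.00733)=-0.07286, 0.03636×(-3.31419)=-0.12052.
Sum = -1.71618, so H' = 1.716.

1.716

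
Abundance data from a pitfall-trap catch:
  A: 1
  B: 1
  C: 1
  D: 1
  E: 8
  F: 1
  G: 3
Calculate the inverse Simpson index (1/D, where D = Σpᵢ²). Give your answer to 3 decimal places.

Total N = 1+1+1+1+8+1+3 = 16, so the proportions are 0.0625, 0.0625, 0.0625, 0.0625, 0.5, 0.0625, 0.1875 (working shown to 7 dp, full precision carried).
D = 0.0625² + 0.0625² + 0.0625² + 0.0625² + 0.5² + 0.0625² + 0.1875² = 0.0039062 + 0.0039062 + 0.0039062 + 0.0039062 + 0.2500000 + 0.0039062 + 0.0351562 = 0.3046875.
So 1/D = 3.28205, i.e. 3.282 to 3 decimal places.

3.282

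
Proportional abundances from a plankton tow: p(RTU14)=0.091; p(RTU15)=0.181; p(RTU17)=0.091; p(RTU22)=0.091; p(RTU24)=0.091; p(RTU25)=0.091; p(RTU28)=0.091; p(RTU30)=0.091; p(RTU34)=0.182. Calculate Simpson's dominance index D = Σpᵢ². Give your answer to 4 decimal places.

0.1239

D = 0.091² + 0.181² + 0.091² + 0.091² + 0.091² + 0.091² + 0.091² + 0.091² + 0.182² = 0.008281 + 0.032761 + 0.008281 + 0.008281 + 0.008281 + 0.008281 + 0.008281 + 0.008281 + 0.033124 = 0.123852 (working shown to 6 dp, full precision carried).
To 4 decimal places, D = 0.1239.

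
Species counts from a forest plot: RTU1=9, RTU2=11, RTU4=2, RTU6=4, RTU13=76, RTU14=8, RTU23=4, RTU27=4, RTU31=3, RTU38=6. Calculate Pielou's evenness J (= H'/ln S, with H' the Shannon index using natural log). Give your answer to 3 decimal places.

Total N = 9+11+2+4+76+8+4+4+3+6 = 127, so the proportions are 0.07087, 0.08661, 0.01575, 0.0315, 0.59843, 0.06299, 0.0315, 0.0315, 0.02362, 0.04724 (working shown to 5 dp, full precision carried).
H' = −Σ pᵢ ln pᵢ = −((-0.18758) + (-0.21188) + (-0.06537) + (-0.10891) + (-0.30726) + (-0.17416) + (-0.10891) + (-0.10891) + (-0.08848) + (-0.14421)) = 1.50567.
With S = 10 species, ln S = 2.30259, so J = 1.50567/2.30259 = 0.65391, i.e. 0.654 to 3 decimal places.

0.654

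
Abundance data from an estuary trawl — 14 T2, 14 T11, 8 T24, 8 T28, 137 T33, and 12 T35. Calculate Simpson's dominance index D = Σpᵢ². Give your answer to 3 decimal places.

0.522

Total N = 14+14+8+8+137+12 = 193, so the proportions are 0.07254, 0.07254, 0.04145, 0.04145, 0.70984, 0.06218 (working shown to 5 dp, full precision carried).
D = 0.07254² + 0.07254² + 0.04145² + 0.04145² + 0.70984² + 0.06218² = 0.00526 + 0.00526 + 0.00172 + 0.00172 + 0.50388 + 0.00387 = 0.52171.
To 3 decimal places, D = 0.522.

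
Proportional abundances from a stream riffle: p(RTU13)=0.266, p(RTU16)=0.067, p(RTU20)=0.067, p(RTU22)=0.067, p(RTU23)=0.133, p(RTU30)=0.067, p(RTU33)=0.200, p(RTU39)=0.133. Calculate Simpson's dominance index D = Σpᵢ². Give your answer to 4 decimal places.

D = 0.266² + 0.067² + 0.067² + 0.067² + 0.133² + 0.067² + 0.2² + 0.133² = 0.070756 + 0.004489 + 0.004489 + 0.004489 + 0.017689 + 0.004489 + 0.040000 + 0.017689 = 0.164090 (working shown to 6 dp, full precision carried).
To 4 decimal places, D = 0.1641.

0.1641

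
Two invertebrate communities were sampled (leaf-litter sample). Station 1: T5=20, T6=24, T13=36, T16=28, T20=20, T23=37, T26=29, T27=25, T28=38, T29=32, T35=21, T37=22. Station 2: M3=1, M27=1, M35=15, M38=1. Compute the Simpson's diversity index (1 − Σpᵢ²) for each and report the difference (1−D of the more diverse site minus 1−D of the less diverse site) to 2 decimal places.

0.62

Station 1: N=332, proportions 0.0602, 0.0723, 0.1084, 0.0843, 0.0602, 0.1114, 0.0873, 0.0753, 0.1145, 0.0964, 0.0633, 0.0663, giving 1−D = 0.9121 (working shown to 4 dp, full precision carried).
Station 2: N=18, proportions 0.0556, 0.0556, 0.8333, 0.0556, giving 1−D = 0.2963.
Difference = |0.9121 − 0.2963| = 0.6158, i.e. 0.62 to 2 decimal places.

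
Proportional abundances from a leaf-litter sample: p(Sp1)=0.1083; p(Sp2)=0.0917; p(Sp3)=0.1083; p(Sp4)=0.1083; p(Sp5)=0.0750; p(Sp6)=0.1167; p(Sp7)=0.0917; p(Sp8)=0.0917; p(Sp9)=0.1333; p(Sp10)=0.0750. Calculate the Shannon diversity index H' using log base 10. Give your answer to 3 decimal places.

0.993

Each pᵢ log₁₀ pᵢ term (working shown to 5 dp, full precision carried): 0.1083×(-0.96537)=-0.10455, 0.0917×(-1.03763)=-0.09515, 0.1083×(-0.96537)=-0.10455, 0.1083×(-0.96537)=-0.10455, 0.075×(-1.12494)=-0.08437, 0.1167×(-0.93293)=-0.10887, 0.0917×(-1.03763)=-0.09515, 0.0917×(-1.03763)=-0.09515, 0.1333×(-0.87517)=-0.11666, 0.075×(-1.12494)=-0.08437.
Sum = -0.99338, so H' = 0.993.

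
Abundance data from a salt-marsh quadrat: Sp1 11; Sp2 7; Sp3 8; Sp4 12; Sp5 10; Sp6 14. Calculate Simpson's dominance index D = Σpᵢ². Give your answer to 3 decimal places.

0.175

Total N = 11+7+8+12+10+14 = 62, so the proportions are 0.17742, 0.1129, 0.12903, 0.19355, 0.16129, 0.22581 (working shown to 5 dp, full precision carried).
D = 0.17742² + 0.1129² + 0.12903² + 0.19355² + 0.16129² + 0.22581² = 0.03148 + 0.01275 + 0.01665 + 0.03746 + 0.02601 + 0.05099 = 0.17534.
To 3 decimal places, D = 0.175.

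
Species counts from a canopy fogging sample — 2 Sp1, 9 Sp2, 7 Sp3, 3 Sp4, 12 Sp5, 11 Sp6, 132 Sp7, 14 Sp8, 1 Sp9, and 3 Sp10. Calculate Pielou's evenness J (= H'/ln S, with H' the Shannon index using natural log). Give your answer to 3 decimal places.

Total N = 2+9+7+3+12+11+132+14+1+3 = 194, so the proportions are 0.01031, 0.04639, 0.03608, 0.01546, 0.06186, 0.0567, 0.68041, 0.07216, 0.00515, 0.01546 (working shown to 5 dp, full precision carried).
H' = −Σ pᵢ ln pᵢ = −((-0.04716) + (-0.14245) + (-0.11986) + (-0.06447) + (-0.17214) + (-0.16273) + (-0.26200) + (-0.18971) + (-0.02715) + (-0.06447)) = 1.25215.
With S = 10 species, ln S = 2.30259, so J = 1.25215/2.30259 = 0.54380, i.e. 0.544 to 3 decimal places.

0.544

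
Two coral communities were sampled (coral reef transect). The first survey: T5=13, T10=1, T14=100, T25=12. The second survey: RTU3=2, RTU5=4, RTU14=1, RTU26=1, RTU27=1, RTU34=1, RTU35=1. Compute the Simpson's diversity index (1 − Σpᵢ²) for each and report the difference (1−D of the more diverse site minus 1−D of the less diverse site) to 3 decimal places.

0.443

The first survey: N=126, proportions 0.10317, 0.00794, 0.79365, 0.09524, giving 1−D = 0.35034 (working shown to 5 dp, full precision carried).
The second survey: N=11, proportions 0.18182, 0.36364, 0.09091, 0.09091, 0.09091, 0.09091, 0.09091, giving 1−D = 0.79339.
Difference = |0.35034 − 0.79339| = 0.44305, i.e. 0.443 to 3 decimal places.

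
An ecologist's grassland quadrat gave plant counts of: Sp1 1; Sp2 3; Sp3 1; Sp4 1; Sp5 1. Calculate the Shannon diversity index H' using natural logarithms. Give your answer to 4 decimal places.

Total N = 1+3+1+1+1 = 7, so the proportions are 0.142857, 0.428571, 0.142857, 0.142857, 0.142857 (working shown to 6 dp, full precision carried).
Each pᵢ ln pᵢ term: 0.142857×(-1.945910)=-0.277987, 0.428571×(-0.847298)=-0.363128, 0.142857×(-1.945910)=-0.277987, 0.142857×(-1.945910)=-0.277987, 0.142857×(-1.945910)=-0.277987.
Sum = -1.475076, so H' = 1.4751.

1.4751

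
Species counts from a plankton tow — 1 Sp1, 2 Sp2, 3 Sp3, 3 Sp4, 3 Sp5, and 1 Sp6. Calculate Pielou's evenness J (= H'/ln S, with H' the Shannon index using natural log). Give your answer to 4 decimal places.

Total N = 1+2+3+3+3+1 = 13, so the proportions are 0.076923, 0.153846, 0.230769, 0.230769, 0.230769, 0.076923 (working shown to 6 dp, full precision carried).
H' = −Σ pᵢ ln pᵢ = −((-0.197304) + (-0.287970) + (-0.338385) + (-0.338385) + (-0.338385) + (-0.197304)) = 1.697734.
With S = 6 species, ln S = 1.791759, so J = 1.697734/1.791759 = 0.947523, i.e. 0.9475 to 4 decimal places.

0.9475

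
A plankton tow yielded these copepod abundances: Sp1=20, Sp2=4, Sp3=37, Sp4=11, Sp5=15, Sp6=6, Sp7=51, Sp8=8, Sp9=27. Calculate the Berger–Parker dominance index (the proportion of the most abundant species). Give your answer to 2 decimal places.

0.28

Total N = 20+4+37+11+15+6+51+8+27 = 179, so the proportions are 0.1117, 0.0223, 0.2067, 0.0615, 0.0838, 0.0335, 0.2849, 0.0447, 0.1508 (working shown to 4 dp, full precision carried).
The largest proportion is 0.2849, i.e. d = 0.28 to 2 decimal places.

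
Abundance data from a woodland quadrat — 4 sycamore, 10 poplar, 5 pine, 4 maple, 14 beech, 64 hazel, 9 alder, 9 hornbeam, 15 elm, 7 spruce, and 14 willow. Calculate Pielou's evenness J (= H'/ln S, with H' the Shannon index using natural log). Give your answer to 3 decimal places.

0.823

Total N = 4+10+5+4+14+64+9+9+15+7+14 = 155, so the proportions are 0.02581, 0.06452, 0.03226, 0.02581, 0.09032, 0.4129, 0.05806, 0.05806, 0.09677, 0.04516, 0.09032 (working shown to 5 dp, full precision carried).
H' = −Σ pᵢ ln pᵢ = −((-0.09438) + (-0.17683) + (-0.11077) + (-0.09438) + (-0.21717) + (-0.36523) + (-0.16526) + (-0.16526) + (-0.22600) + (-0.13989) + (-0.21717)) = 1.97234.
With S = 11 species, ln S = 2.39790, so J = 1.97234/2.39790 = 0.82253, i.e. 0.823 to 3 decimal places.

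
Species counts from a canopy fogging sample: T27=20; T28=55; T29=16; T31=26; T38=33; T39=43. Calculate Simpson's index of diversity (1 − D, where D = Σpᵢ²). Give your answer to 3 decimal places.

0.804

Total N = 20+55+16+26+33+43 = 193, so the proportions are 0.10363, 0.28497, 0.0829, 0.13472, 0.17098, 0.2228 (working shown to 5 dp, full precision carried).
D = 0.10363² + 0.28497² + 0.0829² + 0.13472² + 0.17098² + 0.2228² = 0.01074 + 0.08121 + 0.00687 + 0.01815 + 0.02924 + 0.04964 = 0.19584.
So 1 − D = 0.80416, i.e. 0.804 to 3 decimal places.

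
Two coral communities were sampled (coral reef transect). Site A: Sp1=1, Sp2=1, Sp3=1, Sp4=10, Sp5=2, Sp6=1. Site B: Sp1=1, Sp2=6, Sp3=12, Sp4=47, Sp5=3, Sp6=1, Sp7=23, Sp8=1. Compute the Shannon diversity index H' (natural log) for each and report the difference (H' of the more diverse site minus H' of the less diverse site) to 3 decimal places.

0.138

Site A: N=16, proportions 0.0625, 0.0625, 0.0625, 0.625, 0.125, 0.0625, giving H' = 1.24683 (working shown to 5 dp, full precision carried).
Site B: N=94, proportions 0.01064, 0.06383, 0.12766, 0.5, 0.03191, 0.01064, 0.24468, 0.01064, giving H' = 1.38437.
Difference = |1.24683 − 1.38437| = 0.13754, i.e. 0.138 to 3 decimal places.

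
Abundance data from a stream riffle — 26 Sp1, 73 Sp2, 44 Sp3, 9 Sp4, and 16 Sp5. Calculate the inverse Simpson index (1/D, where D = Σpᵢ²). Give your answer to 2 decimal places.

3.41

Total N = 26+73+44+9+16 = 168, so the proportions are 0.154762, 0.434524, 0.261905, 0.053571, 0.095238 (working shown to 6 dp, full precision carried).
D = 0.154762² + 0.434524² + 0.261905² + 0.053571² + 0.095238² = 0.023951 + 0.188811 + 0.068594 + 0.002870 + 0.009070 = 0.293296.
So 1/D = 3.4095, i.e. 3.41 to 2 decimal places.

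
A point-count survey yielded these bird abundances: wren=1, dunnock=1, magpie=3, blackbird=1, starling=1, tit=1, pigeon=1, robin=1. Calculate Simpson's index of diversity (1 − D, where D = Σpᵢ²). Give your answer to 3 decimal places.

0.840

Total N = 1+1+3+1+1+1+1+1 = 10, so the proportions are 0.1, 0.1, 0.3, 0.1, 0.1, 0.1, 0.1, 0.1 (working shown to 5 dp, full precision carried).
D = 0.1² + 0.1² + 0.3² + 0.1² + 0.1² + 0.1² + 0.1² + 0.1² = 0.01000 + 0.01000 + 0.09000 + 0.01000 + 0.01000 + 0.01000 + 0.01000 + 0.01000 = 0.16000.
So 1 − D = 0.84000, i.e. 0.840 to 3 decimal places.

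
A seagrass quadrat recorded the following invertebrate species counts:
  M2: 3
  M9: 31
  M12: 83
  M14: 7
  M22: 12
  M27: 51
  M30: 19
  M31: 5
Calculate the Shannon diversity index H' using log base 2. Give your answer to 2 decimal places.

2.36

Total N = 3+31+83+7+12+51+19+5 = 211, so the proportions are 0.0142, 0.1469, 0.3934, 0.0332, 0.0569, 0.2417, 0.09, 0.0237 (working shown to 4 dp, full precision carried).
Each pᵢ log₂ pᵢ term: 0.0142×(-6.1361)=-0.0872, 0.1469×(-2.7669)=-0.4065, 0.3934×(-1.3461)=-0.5295, 0.0332×(-4.9137)=-0.1630, 0.0569×(-4.1361)=-0.2352, 0.2417×(-2.0487)=-0.4952, 0.09×(-3.4732)=-0.3128, 0.0237×(-5.3992)=-0.1279.
Sum = -2.3574, so H' = 2.36.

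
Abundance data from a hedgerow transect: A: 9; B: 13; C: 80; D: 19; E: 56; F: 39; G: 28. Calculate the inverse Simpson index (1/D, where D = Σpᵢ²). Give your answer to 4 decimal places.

Total N = 9+13+80+19+56+39+28 = 244, so the proportions are 0.03688525, 0.05327869, 0.32786885, 0.07786885, 0.2295082, 0.15983607, 0.1147541 (working shown to 8 dp, full precision carried).
D = 0.03688525² + 0.05327869² + 0.32786885² + 0.07786885² + 0.2295082² + 0.15983607² + 0.1147541² = 0.00136052 + 0.00283862 + 0.10749798 + 0.00606356 + 0.05267401 + 0.02554757 + 0.01316850 = 0.20915077.
So 1/D = 4.781240, i.e. 4.7812 to 4 decimal places.

4.7812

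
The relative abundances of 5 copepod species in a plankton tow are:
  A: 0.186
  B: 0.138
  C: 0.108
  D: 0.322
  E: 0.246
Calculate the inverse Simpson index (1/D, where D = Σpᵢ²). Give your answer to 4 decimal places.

D = 0.186² + 0.138² + 0.108² + 0.322² + 0.246² = 0.03459600 + 0.01904400 + 0.01166400 + 0.10368400 + 0.06051600 = 0.22950400 (working shown to 8 dp, full precision carried).
So 1/D = 4.357223, i.e. 4.3572 to 4 decimal places.

4.3572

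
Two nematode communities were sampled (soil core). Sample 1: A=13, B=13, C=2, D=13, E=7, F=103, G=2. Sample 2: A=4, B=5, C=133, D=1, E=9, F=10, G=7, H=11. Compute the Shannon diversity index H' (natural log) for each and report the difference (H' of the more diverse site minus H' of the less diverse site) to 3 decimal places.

Sample 1: N=153, proportions 0.08496732, 0.08496732, 0.0130719, 0.08496732, 0.04575163, 0.67320261, 0.0130719, giving H' = 1.14936557 (working shown to 8 dp, full precision carried).
Sample 2: N=180, proportions 0.02222222, 0.02777778, 0.73888889, 0.00555556, 0.05, 0.05555556, 0.03888889, 0.06111111, giving H' = 1.04402412.
Difference = |1.14936557 − 1.04402412| = 0.10534145, i.e. 0.105 to 3 decimal places.

0.105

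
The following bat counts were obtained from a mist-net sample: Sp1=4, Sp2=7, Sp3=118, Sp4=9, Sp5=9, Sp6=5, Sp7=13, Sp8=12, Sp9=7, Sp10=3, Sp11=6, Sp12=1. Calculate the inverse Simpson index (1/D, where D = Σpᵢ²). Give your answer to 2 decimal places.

2.58

Total N = 4+7+118+9+9+5+13+12+7+3+6+1 = 194, so the proportions are 0.02062, 0.03608, 0.60825, 0.04639, 0.04639, 0.02577, 0.06701, 0.06186, 0.03608, 0.01546, 0.03093, 0.00515 (working shown to 5 dp, full precision carried).
D = 0.02062² + 0.03608² + 0.60825² + 0.04639² + 0.04639² + 0.02577² + 0.06701² + 0.06186² + 0.03608² + 0.01546² + 0.03093² + 0.00515² = 0.00043 + 0.00130 + 0.36996 + 0.00215 + 0.00215 + 0.00066 + 0.00449 + 0.00383 + 0.00130 + 0.00024 + 0.00096 + 0.00003 = 0.38750.
So 1/D = 2.5806, i.e. 2.58 to 2 decimal places.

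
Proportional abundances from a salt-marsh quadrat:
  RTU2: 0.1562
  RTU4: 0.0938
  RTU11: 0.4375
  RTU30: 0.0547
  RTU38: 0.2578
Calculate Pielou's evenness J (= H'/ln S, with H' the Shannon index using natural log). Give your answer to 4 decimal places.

0.8587

H' = −Σ pᵢ ln pᵢ = −((-0.290004) + (-0.221986) + (-0.361672) + (-0.158952) + (-0.349466)) = 1.382080 (working shown to 6 dp, full precision carried).
With S = 5 species, ln S = 1.609438, so J = 1.382080/1.609438 = 0.858735, i.e. 0.8587 to 4 decimal places.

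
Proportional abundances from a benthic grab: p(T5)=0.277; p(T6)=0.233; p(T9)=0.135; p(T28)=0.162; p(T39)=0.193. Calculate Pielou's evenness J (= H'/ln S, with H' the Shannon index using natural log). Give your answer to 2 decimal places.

H' = −Σ pᵢ ln pᵢ = −((-0.3556) + (-0.3394) + (-0.2703) + (-0.2949) + (-0.3175)) = 1.5777 (working shown to 4 dp, full precision carried).
With S = 5 species, ln S = 1.6094, so J = 1.5777/1.6094 = 0.9803, i.e. 0.98 to 2 decimal places.

0.98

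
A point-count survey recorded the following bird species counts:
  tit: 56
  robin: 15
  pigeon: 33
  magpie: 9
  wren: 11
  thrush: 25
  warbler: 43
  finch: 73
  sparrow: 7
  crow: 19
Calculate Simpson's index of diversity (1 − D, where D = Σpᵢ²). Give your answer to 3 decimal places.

Total N = 56+15+33+9+11+25+43+73+7+19 = 291, so the proportions are 0.19244, 0.05155, 0.1134, 0.03093, 0.0378, 0.08591, 0.14777, 0.25086, 0.02405, 0.06529 (working shown to 5 dp, full precision carried).
D = 0.19244² + 0.05155² + 0.1134² + 0.03093² + 0.0378² + 0.08591² + 0.14777² + 0.25086² + 0.02405² + 0.06529² = 0.03703 + 0.00266 + 0.01286 + 0.00096 + 0.00143 + 0.00738 + 0.02183 + 0.06293 + 0.00058 + 0.00426 = 0.15192.
So 1 − D = 0.84808, i.e. 0.848 to 3 decimal places.

0.848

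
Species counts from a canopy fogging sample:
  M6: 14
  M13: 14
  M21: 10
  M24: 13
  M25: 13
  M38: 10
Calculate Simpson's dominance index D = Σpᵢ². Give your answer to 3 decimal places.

Total N = 14+14+10+13+13+10 = 74, so the proportions are 0.18919, 0.18919, 0.13514, 0.17568, 0.17568, 0.13514 (working shown to 5 dp, full precision carried).
D = 0.18919² + 0.18919² + 0.13514² + 0.17568² + 0.17568² + 0.13514² = 0.03579 + 0.03579 + 0.01826 + 0.03086 + 0.03086 + 0.01826 = 0.16983.
To 3 decimal places, D = 0.170.

0.170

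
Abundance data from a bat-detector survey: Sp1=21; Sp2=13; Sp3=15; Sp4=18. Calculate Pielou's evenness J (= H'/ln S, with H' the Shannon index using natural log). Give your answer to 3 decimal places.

Total N = 21+13+15+18 = 67, so the proportions are 0.31343, 0.19403, 0.22388, 0.26866 (working shown to 5 dp, full precision carried).
H' = −Σ pᵢ ln pᵢ = −((-0.36364) + (-0.31816) + (-0.33507) + (-0.35310)) = 1.36996.
With S = 4 species, ln S = 1.38629, so J = 1.36996/1.38629 = 0.98822, i.e. 0.988 to 3 decimal places.

0.988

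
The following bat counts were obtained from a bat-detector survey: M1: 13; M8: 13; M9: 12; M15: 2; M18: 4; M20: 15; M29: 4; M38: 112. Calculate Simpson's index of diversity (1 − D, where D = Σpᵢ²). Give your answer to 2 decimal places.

0.57

Total N = 13+13+12+2+4+15+4+112 = 175, so the proportions are 0.0743, 0.0743, 0.0686, 0.0114, 0.0229, 0.0857, 0.0229, 0.64 (working shown to 4 dp, full precision carried).
D = 0.0743² + 0.0743² + 0.0686² + 0.0114² + 0.0229² + 0.0857² + 0.0229² + 0.64² = 0.0055 + 0.0055 + 0.0047 + 0.0001 + 0.0005 + 0.0073 + 0.0005 + 0.4096 = 0.4339.
So 1 − D = 0.5661, i.e. 0.57 to 2 decimal places.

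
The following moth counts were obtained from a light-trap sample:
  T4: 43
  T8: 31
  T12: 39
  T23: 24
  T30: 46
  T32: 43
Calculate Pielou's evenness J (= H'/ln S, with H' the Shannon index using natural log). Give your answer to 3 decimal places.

0.987

Total N = 43+31+39+24+46+43 = 226, so the proportions are 0.19027, 0.13717, 0.17257, 0.10619, 0.20354, 0.19027 (working shown to 5 dp, full precision carried).
H' = −Σ pᵢ ln pᵢ = −((-0.31571) + (-0.27249) + (-0.30319) + (-0.23814) + (-0.32401) + (-0.31571)) = 1.76927.
With S = 6 species, ln S = 1.79176, so J = 1.76927/1.79176 = 0.98745, i.e. 0.987 to 3 decimal places.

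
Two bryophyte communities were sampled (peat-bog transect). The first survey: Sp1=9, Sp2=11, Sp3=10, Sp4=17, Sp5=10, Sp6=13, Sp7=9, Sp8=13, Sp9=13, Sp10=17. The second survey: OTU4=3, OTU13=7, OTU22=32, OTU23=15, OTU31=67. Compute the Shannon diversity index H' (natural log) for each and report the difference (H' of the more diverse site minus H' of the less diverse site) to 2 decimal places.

The first survey: N=122, proportions 0.0738, 0.0902, 0.082, 0.1393, 0.082, 0.1066, 0.0738, 0.1066, 0.1066, 0.1393, giving H' = 2.2766 (working shown to 4 dp, full precision carried).
The second survey: N=124, proportions 0.0242, 0.0565, 0.2581, 0.121, 0.5403, giving H' = 1.1900.
Difference = |2.2766 − 1.1900| = 1.0866, i.e. 1.09 to 2 decimal places.

1.09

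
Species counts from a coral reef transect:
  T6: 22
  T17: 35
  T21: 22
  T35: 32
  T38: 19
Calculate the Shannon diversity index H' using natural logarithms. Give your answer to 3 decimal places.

1.581

Total N = 22+35+22+32+19 = 130, so the proportions are 0.16923, 0.26923, 0.16923, 0.24615, 0.14615 (working shown to 5 dp, full precision carried).
Each pᵢ ln pᵢ term: 0.16923×(-1.77649)=-0.30064, 0.26923×(-1.31219)=-0.35328, 0.16923×(-1.77649)=-0.30064, 0.24615×(-1.40180)=-0.34506, 0.14615×(-1.92310)=-0.28107.
Sum = -1.58068, so H' = 1.581.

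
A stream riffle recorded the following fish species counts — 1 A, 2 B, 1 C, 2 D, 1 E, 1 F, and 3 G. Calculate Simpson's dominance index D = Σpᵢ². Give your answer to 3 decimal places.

0.174

Total N = 1+2+1+2+1+1+3 = 11, so the proportions are 0.09091, 0.18182, 0.09091, 0.18182, 0.09091, 0.09091, 0.27273 (working shown to 5 dp, full precision carried).
D = 0.09091² + 0.18182² + 0.09091² + 0.18182² + 0.09091² + 0.09091² + 0.27273² = 0.00826 + 0.03306 + 0.00826 + 0.03306 + 0.00826 + 0.00826 + 0.07438 = 0.17355.
To 3 decimal places, D = 0.174.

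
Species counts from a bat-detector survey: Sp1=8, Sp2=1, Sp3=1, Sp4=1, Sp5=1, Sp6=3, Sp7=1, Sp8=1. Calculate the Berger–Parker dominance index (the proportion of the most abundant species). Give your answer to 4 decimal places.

Total N = 8+1+1+1+1+3+1+1 = 17, so the proportions are 0.470588, 0.058824, 0.058824, 0.058824, 0.058824, 0.176471, 0.058824, 0.058824 (working shown to 6 dp, full precision carried).
The largest proportion is 0.470588, i.e. d = 0.4706 to 4 decimal places.

0.4706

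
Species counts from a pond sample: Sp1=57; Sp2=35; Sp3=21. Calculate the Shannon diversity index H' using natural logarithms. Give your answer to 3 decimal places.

1.021

Total N = 57+35+21 = 113, so the proportions are 0.50442, 0.30973, 0.18584 (working shown to 5 dp, full precision carried).
Each pᵢ ln pᵢ term: 0.50442×(-0.68434)=-0.34520, 0.30973×(-1.17204)=-0.36302, 0.18584×(-1.68287)=-0.31274.
Sum = -1.02096, so H' = 1.021.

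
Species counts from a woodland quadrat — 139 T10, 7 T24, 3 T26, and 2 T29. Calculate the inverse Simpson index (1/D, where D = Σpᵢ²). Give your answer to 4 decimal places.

Total N = 139+7+3+2 = 151, so the proportions are 0.9205298, 0.0463576, 0.0198675, 0.013245 (working shown to 7 dp, full precision carried).
D = 0.9205298² + 0.0463576² + 0.0198675² + 0.013245² = 0.8473751 + 0.0021490 + 0.0003947 + 0.0001754 = 0.8500943.
So 1/D = 1.176340, i.e. 1.1763 to 4 decimal places.

1.1763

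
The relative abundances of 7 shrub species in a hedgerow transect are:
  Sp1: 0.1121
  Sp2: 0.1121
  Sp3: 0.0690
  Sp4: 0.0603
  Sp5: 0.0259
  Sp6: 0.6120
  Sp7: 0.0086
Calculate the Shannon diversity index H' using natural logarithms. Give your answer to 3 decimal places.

Each pᵢ ln pᵢ term (working shown to 6 dp, full precision carried): 0.1121×(-2.188364)=-0.245316, 0.1121×(-2.188364)=-0.245316, 0.069×(-2.673649)=-0.184482, 0.0603×(-2.808423)=-0.169348, 0.0259×(-3.653512)=-0.094626, 0.612×(-0.491023)=-0.300506, 0.0086×(-4.755993)=-0.040902.
Sum = -1.280494, so H' = 1.280.

1.280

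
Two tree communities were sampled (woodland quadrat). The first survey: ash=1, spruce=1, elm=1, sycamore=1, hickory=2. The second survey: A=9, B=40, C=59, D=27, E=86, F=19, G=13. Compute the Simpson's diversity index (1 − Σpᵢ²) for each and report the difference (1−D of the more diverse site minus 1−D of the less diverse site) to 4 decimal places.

0.0064

The first survey: N=6, proportions 0.166667, 0.166667, 0.166667, 0.166667, 0.333333, giving 1−D = 0.777778 (working shown to 6 dp, full precision carried).
The second survey: N=253, proportions 0.035573, 0.158103, 0.233202, 0.106719, 0.339921, 0.075099, 0.051383, giving 1−D = 0.784140.
Difference = |0.777778 − 0.784140| = 0.006362, i.e. 0.0064 to 4 decimal places.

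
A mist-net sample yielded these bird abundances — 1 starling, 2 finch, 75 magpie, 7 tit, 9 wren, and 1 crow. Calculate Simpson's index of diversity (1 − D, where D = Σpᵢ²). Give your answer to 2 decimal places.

Total N = 1+2+75+7+9+1 = 95, so the proportions are 0.0105, 0.0211, 0.7895, 0.0737, 0.0947, 0.0105 (working shown to 4 dp, full precision carried).
D = 0.0105² + 0.0211² + 0.7895² + 0.0737² + 0.0947² + 0.0105² = 0.0001 + 0.0004 + 0.6233 + 0.0054 + 0.0090 + 0.0001 = 0.6383.
So 1 − D = 0.3617, i.e. 0.36 to 2 decimal places.

0.36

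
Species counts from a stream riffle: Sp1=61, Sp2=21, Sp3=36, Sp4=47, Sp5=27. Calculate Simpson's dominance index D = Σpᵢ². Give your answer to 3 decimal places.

0.228

Total N = 61+21+36+47+27 = 192, so the proportions are 0.31771, 0.10938, 0.1875, 0.24479, 0.14062 (working shown to 5 dp, full precision carried).
D = 0.31771² + 0.10938² + 0.1875² + 0.24479² + 0.14062² = 0.10094 + 0.01196 + 0.03516 + 0.05992 + 0.01978 = 0.22776.
To 3 decimal places, D = 0.228.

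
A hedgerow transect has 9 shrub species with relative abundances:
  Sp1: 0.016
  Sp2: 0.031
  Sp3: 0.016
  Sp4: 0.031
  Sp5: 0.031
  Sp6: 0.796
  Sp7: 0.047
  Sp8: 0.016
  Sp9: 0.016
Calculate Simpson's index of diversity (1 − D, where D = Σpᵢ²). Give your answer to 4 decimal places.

0.3603

D = 0.016² + 0.031² + 0.016² + 0.031² + 0.031² + 0.796² + 0.047² + 0.016² + 0.016² = 0.000256 + 0.000961 + 0.000256 + 0.000961 + 0.000961 + 0.633616 + 0.002209 + 0.000256 + 0.000256 = 0.639732 (working shown to 6 dp, full precision carried).
So 1 − D = 0.360268, i.e. 0.3603 to 4 decimal places.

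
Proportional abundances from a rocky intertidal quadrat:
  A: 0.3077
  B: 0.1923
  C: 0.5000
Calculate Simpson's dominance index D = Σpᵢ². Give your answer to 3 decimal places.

D = 0.3077² + 0.1923² + 0.5² = 0.09468 + 0.03698 + 0.25000 = 0.38166 (working shown to 5 dp, full precision carried).
To 3 decimal places, D = 0.382.

0.382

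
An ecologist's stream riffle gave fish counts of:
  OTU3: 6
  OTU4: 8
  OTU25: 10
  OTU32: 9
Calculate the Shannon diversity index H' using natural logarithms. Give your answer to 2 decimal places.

1.37

Total N = 6+8+10+9 = 33, so the proportions are 0.1818, 0.2424, 0.303, 0.2727 (working shown to 4 dp, full precision carried).
Each pᵢ ln pᵢ term: 0.1818×(-1.7047)=-0.3100, 0.2424×(-1.4171)=-0.3435, 0.303×(-1.1939)=-0.3618, 0.2727×(-1.2993)=-0.3543.
Sum = -1.3696, so H' = 1.37.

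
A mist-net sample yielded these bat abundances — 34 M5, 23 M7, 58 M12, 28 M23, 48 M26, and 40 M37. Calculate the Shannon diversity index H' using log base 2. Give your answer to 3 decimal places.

Total N = 34+23+58+28+48+40 = 231, so the proportions are 0.14719, 0.09957, 0.25108, 0.12121, 0.20779, 0.17316 (working shown to 5 dp, full precision carried).
Each pᵢ log₂ pᵢ term: 0.14719×(-2.76429)=-0.40686, 0.09957×(-3.32819)=-0.33138, 0.25108×(-1.99377)=-0.50060, 0.12121×(-3.04439)=-0.36902, 0.20779×(-2.26679)=-0.47102, 0.17316×(-2.52982)=-0.43806.
Sum = -2.51694, so H' = 2.517.

2.517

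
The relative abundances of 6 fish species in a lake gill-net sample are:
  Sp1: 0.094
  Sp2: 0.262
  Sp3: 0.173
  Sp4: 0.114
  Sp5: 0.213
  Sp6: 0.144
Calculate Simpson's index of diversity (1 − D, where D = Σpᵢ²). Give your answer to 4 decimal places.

D = 0.094² + 0.262² + 0.173² + 0.114² + 0.213² + 0.144² = 0.008836 + 0.068644 + 0.029929 + 0.012996 + 0.045369 + 0.020736 = 0.186510 (working shown to 6 dp, full precision carried).
So 1 − D = 0.813490, i.e. 0.8135 to 4 decimal places.

0.8135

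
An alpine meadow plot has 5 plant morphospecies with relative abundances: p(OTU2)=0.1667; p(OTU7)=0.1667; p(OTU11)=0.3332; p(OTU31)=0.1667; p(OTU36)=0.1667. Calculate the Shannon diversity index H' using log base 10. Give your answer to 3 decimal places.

0.678

Each pᵢ log₁₀ pᵢ term (working shown to 5 dp, full precision carried): 0.1667×(-0.77806)=-0.12970, 0.1667×(-0.77806)=-0.12970, 0.3332×(-0.47730)=-0.15903, 0.1667×(-0.77806)=-0.12970, 0.1667×(-0.77806)=-0.12970.
Sum = -0.67785, so H' = 0.678.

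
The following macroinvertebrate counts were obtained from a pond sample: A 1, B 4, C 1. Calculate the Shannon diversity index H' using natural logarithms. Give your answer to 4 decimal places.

Total N = 1+4+1 = 6, so the proportions are 0.166667, 0.666667, 0.166667 (working shown to 6 dp, full precision carried).
Each pᵢ ln pᵢ term: 0.166667×(-1.791759)=-0.298627, 0.666667×(-0.405465)=-0.270310, 0.166667×(-1.791759)=-0.298627.
Sum = -0.867563, so H' = 0.8676.

0.8676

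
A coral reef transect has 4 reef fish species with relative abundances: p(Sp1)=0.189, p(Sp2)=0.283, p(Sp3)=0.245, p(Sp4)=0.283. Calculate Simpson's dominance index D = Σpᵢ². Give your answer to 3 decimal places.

0.256

D = 0.189² + 0.283² + 0.245² + 0.283² = 0.03572 + 0.08009 + 0.06002 + 0.08009 = 0.25592 (working shown to 5 dp, full precision carried).
To 3 decimal places, D = 0.256.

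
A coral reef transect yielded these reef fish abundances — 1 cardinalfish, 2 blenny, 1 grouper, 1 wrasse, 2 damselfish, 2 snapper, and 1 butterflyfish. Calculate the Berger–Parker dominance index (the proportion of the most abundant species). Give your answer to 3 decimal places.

0.200

Total N = 1+2+1+1+2+2+1 = 10, so the proportions are 0.1, 0.2, 0.1, 0.1, 0.2, 0.2, 0.1 (working shown to 5 dp, full precision carried).
The largest proportion is 0.2, i.e. d = 0.200 to 3 decimal places.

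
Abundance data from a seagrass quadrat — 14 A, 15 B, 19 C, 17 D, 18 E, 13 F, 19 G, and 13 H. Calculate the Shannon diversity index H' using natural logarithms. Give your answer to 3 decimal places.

2.068

Total N = 14+15+19+17+18+13+19+13 = 128, so the proportions are 0.10938, 0.11719, 0.14844, 0.13281, 0.14062, 0.10156, 0.14844, 0.10156 (working shown to 5 dp, full precision carried).
Each pᵢ ln pᵢ term: 0.10938×(-2.21297)=-0.24204, 0.11719×(-2.14398)=-0.25125, 0.14844×(-1.90759)=-0.28316, 0.13281×(-2.01882)=-0.26812, 0.14062×(-1.96166)=-0.27586, 0.10156×(-2.28708)=-0.23228, 0.14844×(-1.90759)=-0.28316, 0.10156×(-2.28708)=-0.23228.
Sum = -2.06815, so H' = 2.068.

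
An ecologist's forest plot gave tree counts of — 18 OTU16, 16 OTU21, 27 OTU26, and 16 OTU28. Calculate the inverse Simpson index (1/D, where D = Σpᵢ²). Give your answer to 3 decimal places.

3.788

Total N = 18+16+27+16 = 77, so the proportions are 0.23376623, 0.20779221, 0.35064935, 0.20779221 (working shown to 8 dp, full precision carried).
D = 0.23376623² + 0.20779221² + 0.35064935² + 0.20779221² = 0.05464665 + 0.04317760 + 0.12295497 + 0.04317760 = 0.26395682.
So 1/D = 3.788498, i.e. 3.788 to 3 decimal places.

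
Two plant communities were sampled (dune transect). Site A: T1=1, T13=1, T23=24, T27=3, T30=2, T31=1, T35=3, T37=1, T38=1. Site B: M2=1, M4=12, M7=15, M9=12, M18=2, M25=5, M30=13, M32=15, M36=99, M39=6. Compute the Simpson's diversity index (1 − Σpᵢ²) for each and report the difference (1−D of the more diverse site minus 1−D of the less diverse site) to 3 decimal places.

Site A: N=37, proportions 0.02703, 0.02703, 0.64865, 0.08108, 0.05405, 0.02703, 0.08108, 0.02703, 0.02703, giving 1−D = 0.55953 (working shown to 5 dp, full precision carried).
Site B: N=180, proportions 0.00556, 0.06667, 0.08333, 0.06667, 0.01111, 0.02778, 0.07222, 0.08333, 0.55, 0.03333, giving 1−D = 0.66747.
Difference = |0.55953 − 0.66747| = 0.10794, i.e. 0.108 to 3 decimal places.

0.108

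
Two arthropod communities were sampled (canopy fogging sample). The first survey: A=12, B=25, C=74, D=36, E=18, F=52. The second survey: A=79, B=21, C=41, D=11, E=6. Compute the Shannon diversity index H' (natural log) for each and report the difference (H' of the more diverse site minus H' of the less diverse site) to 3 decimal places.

The first survey: N=217, proportions 0.0553, 0.11521, 0.34101, 0.1659, 0.08295, 0.23963, giving H' = 1.62280 (working shown to 5 dp, full precision carried).
The second survey: N=158, proportions 0.5, 0.13291, 0.25949, 0.06962, 0.03797, giving H' = 1.27459.
Difference = |1.62280 − 1.27459| = 0.34821, i.e. 0.348 to 3 decimal places.

0.348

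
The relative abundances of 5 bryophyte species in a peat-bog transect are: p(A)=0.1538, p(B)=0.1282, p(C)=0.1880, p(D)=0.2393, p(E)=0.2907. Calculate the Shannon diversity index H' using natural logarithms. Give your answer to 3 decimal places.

Each pᵢ ln pᵢ term (working shown to 5 dp, full precision carried): 0.1538×(-1.87210)=-0.28793, 0.1282×(-2.05416)=-0.26334, 0.188×(-1.67131)=-0.31421, 0.2393×(-1.43004)=-0.34221, 0.2907×(-1.23546)=-0.35915.
Sum = -1.56684, so H' = 1.567.

1.567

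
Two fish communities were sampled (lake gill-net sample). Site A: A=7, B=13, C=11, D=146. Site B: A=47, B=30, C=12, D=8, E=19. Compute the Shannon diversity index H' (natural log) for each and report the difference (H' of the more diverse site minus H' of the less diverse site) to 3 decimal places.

0.780

Site A: N=177, proportions 0.03955, 0.07345, 0.06215, 0.82486, giving H' = 0.65101 (working shown to 5 dp, full precision carried).
Site B: N=116, proportions 0.40517, 0.25862, 0.10345, 0.06897, 0.16379, giving H' = 1.43125.
Difference = |0.65101 − 1.43125| = 0.78024, i.e. 0.780 to 3 decimal places.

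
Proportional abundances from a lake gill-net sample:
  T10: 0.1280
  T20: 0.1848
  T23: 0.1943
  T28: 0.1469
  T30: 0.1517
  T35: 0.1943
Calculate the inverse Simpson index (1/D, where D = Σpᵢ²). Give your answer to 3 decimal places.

D = 0.128² + 0.1848² + 0.1943² + 0.1469² + 0.1517² + 0.1943² = 0.0163840 + 0.0341510 + 0.0377525 + 0.0215796 + 0.0230129 + 0.0377525 = 0.1706325 (working shown to 7 dp, full precision carried).
So 1/D = 5.86055, i.e. 5.861 to 3 decimal places.

5.861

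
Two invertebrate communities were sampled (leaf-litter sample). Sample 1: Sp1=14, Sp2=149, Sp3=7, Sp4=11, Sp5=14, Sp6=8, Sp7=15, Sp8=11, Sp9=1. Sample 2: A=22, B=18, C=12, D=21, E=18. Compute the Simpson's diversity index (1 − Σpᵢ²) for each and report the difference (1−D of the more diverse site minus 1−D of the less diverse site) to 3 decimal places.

0.231

Sample 1: N=230, proportions 0.06087, 0.64783, 0.03043, 0.04783, 0.06087, 0.03478, 0.06522, 0.04783, 0.00435, giving 1−D = 0.56193 (working shown to 5 dp, full precision carried).
Sample 2: N=91, proportions 0.24176, 0.1978, 0.13187, 0.23077, 0.1978, giving 1−D = 0.79266.
Difference = |0.56193 − 0.79266| = 0.23073, i.e. 0.231 to 3 decimal places.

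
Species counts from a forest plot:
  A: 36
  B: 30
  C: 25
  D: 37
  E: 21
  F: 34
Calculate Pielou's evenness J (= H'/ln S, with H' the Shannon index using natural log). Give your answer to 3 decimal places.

Total N = 36+30+25+37+21+34 = 183, so the proportions are 0.19672, 0.16393, 0.13661, 0.20219, 0.11475, 0.18579 (working shown to 5 dp, full precision carried).
H' = −Σ pᵢ ln pᵢ = −((-0.31986) + (-0.29644) + (-0.27194) + (-0.32321) + (-0.24844) + (-0.31271)) = 1.77260.
With S = 6 species, ln S = 1.79176, so J = 1.77260/1.79176 = 0.98931, i.e. 0.989 to 3 decimal places.

0.989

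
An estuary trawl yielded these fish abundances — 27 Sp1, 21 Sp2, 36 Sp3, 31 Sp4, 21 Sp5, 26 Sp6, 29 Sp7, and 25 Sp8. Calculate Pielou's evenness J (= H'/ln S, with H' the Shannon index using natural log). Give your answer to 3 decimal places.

Total N = 27+21+36+31+21+26+29+25 = 216, so the proportions are 0.125, 0.09722, 0.16667, 0.14352, 0.09722, 0.12037, 0.13426, 0.11574 (working shown to 5 dp, full precision carried).
H' = −Σ pᵢ ln pᵢ = −((-0.25993) + (-0.22660) + (-0.29863) + (-0.27861) + (-0.22660) + (-0.25485) + (-0.26959) + (-0.24958)) = 2.06439.
With S = 8 species, ln S = 2.07944, so J = 2.06439/2.07944 = 0.99276, i.e. 0.993 to 3 decimal places.

0.993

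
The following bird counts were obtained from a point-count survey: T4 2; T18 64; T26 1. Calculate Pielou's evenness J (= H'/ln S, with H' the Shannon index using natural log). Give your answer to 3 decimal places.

0.192

Total N = 2+64+1 = 67, so the proportions are 0.02985, 0.95522, 0.01493 (working shown to 5 dp, full precision carried).
H' = −Σ pᵢ ln pᵢ = −((-0.10482) + (-0.04376) + (-0.06276)) = 0.21134.
With S = 3 species, ln S = 1.09861, so J = 0.21134/1.09861 = 0.19237, i.e. 0.192 to 3 decimal places.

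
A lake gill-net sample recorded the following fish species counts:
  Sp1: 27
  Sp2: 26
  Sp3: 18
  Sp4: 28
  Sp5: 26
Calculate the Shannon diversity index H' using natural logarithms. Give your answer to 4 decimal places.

1.5984

Total N = 27+26+18+28+26 = 125, so the proportions are 0.216, 0.208, 0.144, 0.224, 0.208 (working shown to 6 dp, full precision carried).
Each pᵢ ln pᵢ term: 0.216×(-1.532477)=-0.331015, 0.208×(-1.570217)=-0.326605, 0.144×(-1.937942)=-0.279064, 0.224×(-1.496109)=-0.335128, 0.208×(-1.570217)=-0.326605.
Sum = -1.598417, so H' = 1.5984.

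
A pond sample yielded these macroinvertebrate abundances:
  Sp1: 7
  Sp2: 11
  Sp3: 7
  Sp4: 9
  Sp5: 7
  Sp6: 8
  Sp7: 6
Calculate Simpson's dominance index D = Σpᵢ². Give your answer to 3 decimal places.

0.148

Total N = 7+11+7+9+7+8+6 = 55, so the proportions are 0.12727, 0.2, 0.12727, 0.16364, 0.12727, 0.14545, 0.10909 (working shown to 5 dp, full precision carried).
D = 0.12727² + 0.2² + 0.12727² + 0.16364² + 0.12727² + 0.14545² + 0.10909² = 0.01620 + 0.04000 + 0.01620 + 0.02678 + 0.01620 + 0.02116 + 0.01190 = 0.14843.
To 3 decimal places, D = 0.148.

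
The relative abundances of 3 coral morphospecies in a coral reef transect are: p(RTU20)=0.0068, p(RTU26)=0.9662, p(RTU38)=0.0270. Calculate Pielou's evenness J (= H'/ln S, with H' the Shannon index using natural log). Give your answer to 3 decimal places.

0.150

H' = −Σ pᵢ ln pᵢ = −((-0.03394) + (-0.03322) + (-0.09752)) = 0.16468 (working shown to 5 dp, full precision carried).
With S = 3 species, ln S = 1.09861, so J = 0.16468/1.09861 = 0.14990, i.e. 0.150 to 3 decimal places.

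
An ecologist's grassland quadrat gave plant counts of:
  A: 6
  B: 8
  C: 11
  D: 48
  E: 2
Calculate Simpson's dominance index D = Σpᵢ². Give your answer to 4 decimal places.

Total N = 6+8+11+48+2 = 75, so the proportions are 0.08, 0.106667, 0.146667, 0.64, 0.026667 (working shown to 6 dp, full precision carried).
D = 0.08² + 0.106667² + 0.146667² + 0.64² + 0.026667² = 0.006400 + 0.011378 + 0.021511 + 0.409600 + 0.000711 = 0.449600.
To 4 decimal places, D = 0.4496.

0.4496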